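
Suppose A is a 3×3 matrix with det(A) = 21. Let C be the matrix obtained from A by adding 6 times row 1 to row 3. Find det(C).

Adding a multiple of one row to another leaves the determinant unchanged.
det(C) = (1)·(21) = 21

|C| = 21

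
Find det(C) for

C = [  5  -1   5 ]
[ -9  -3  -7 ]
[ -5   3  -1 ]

det(C) = -116

Expand along row 1:
  + 5 · |-3 -7; 3 -1| = 5·(3 − (-21)) = 120
  − (-1) · |-9 -7; -5 -1| = −(-1)·(9 − 35) = -26
  + 5 · |-9 -3; -5 3| = 5·(-27 − 15) = -210
Sum: (120) + (-26) + (-210) = -116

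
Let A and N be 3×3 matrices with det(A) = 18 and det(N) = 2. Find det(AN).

36

det(AN) = det(A)·det(N) = (18)·(2) = 36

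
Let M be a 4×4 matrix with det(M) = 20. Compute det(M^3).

8000

det(M^3) = (det M)^3 = (20)^3 = 8000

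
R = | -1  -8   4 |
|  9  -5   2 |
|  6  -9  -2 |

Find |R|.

The determinant is -472.

Expand along column 1:
  + (-1) · |-5 2; -9 -2| = (-1)·(10 − (-18)) = -28
  − 9 · |-8 4; -9 -2| = −9·(16 − (-36)) = -468
  + 6 · |-8 4; -5 2| = 6·(-16 − (-20)) = 24
Sum: (-28) + (-468) + (24) = -472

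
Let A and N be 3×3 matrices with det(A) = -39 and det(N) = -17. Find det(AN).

663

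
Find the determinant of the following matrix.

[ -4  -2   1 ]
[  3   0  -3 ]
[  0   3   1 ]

Expand along column 1:
  + (-4) · |0 -3; 3 1| = (-4)·(0 − (-9)) = -36
  − 3 · |-2 1; 3 1| = −3·(-2 − 3) = 15
Sum: (-36) + (15) = -21

The determinant is -21.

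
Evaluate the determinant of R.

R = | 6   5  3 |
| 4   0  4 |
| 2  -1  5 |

The determinant is -48.

Expand along column 2:
  − 5 · |4 4; 2 5| = −5·(20 − 8) = -60
  − (-1) · |6 3; 4 4| = −(-1)·(24 − 12) = 12
Sum: (-60) + (12) = -48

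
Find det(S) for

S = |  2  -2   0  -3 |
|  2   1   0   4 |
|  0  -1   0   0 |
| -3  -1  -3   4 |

|S| = 42

Expand along row 3 (it has 3 zeros):
  − (-1) · M_32   where M_32 = det([2 0 -3; 2 0 4; -3 -3 4]) = 42
det = (-1)·(-1)·(42) = 42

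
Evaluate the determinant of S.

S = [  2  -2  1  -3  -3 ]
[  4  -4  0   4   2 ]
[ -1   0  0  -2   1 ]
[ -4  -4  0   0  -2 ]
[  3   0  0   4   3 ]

Expand along column 3 (it has 4 zeros):
  + (1) · M_13   where M_13 = det([4 -4 4 2; -1 0 -2 1; -4 -4 0 -2; 3 0 4 3]) = -192
det = (+1)·(1)·(-192) = -192

-192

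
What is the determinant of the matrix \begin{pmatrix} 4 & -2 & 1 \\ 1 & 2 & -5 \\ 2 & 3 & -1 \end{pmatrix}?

Expand along column 1:
  + 4 · |2 -5; 3 -1| = 4·(-2 − (-15)) = 52
  − 1 · |-2 1; 3 -1| = −1·(2 − 3) = 1
  + 2 · |-2 1; 2 -5| = 2·(10 − 2) = 16
Sum: (52) + (1) + (16) = 69

The determinant is 69.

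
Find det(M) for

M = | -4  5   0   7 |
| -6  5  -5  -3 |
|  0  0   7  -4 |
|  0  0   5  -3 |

-10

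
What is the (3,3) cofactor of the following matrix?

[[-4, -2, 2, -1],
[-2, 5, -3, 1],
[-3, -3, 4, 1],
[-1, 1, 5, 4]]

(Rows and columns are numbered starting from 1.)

Delete row 3 and column 3; the remaining 3×3 submatrix is [-4 -2 -1; -2 5 1; -1 1 4].
Its determinant is -93.
The cofactor carries sign (−1)^(3+3) = +1, so C_{3,3} = +(-93) = -93.

-93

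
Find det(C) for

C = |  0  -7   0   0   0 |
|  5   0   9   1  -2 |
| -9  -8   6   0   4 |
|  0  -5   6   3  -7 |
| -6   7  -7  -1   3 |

Expand along row 1 (it has 4 zeros):
  − (-7) · M_12   where M_12 = det([5 9 1 -2; -9 6 0 4; 0 6 3 -7; -6 -7 -1 3]) = 63
det = (-1)·(-7)·(63) = 441

|C| = 441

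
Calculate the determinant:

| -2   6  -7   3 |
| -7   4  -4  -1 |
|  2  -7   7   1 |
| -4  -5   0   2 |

Expand along row 4 (it has 1 zero):
  − (-4) · M_41   where M_41 = det([6 -7 3; 4 -4 -1; -7 7 1]) = -3
  + (-5) · M_42   where M_42 = det([-2 -7 3; -7 -4 -1; 2 7 1]) = -164
  + (2) · M_44   where M_44 = det([-2 6 -7; -7 4 -4; 2 -7 7]) = -41
det = (-1)·(-4)·(-3) + (+1)·(-5)·(-164) + (+1)·(2)·(-41) = 726

The determinant is 726.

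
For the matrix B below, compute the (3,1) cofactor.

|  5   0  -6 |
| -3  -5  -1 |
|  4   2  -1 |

-30

Delete row 3 and column 1; the remaining 2×2 submatrix is [0 -6; -5 -1].
Its determinant is 0·(-1) − (-6)·(-5) = -30.
The cofactor carries sign (−1)^(3+1) = +1, so C_{3,1} = +(-30) = -30.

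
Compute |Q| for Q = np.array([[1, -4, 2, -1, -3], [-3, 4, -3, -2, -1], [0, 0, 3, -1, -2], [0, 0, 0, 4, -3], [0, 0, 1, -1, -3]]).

Q is block upper-triangular with a 2×2 block and a 3×3 block on the diagonal, so its determinant equals the product of the determinants of the diagonal blocks.
det of the 2×2 block = -8
det of the 3×3 block = -34
det = (-8)·(-34) = 272

det(Q) = 272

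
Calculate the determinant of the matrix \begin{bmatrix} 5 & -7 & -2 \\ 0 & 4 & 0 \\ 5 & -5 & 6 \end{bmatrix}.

The determinant is 160.

Expand along row 2:
  + 4 · |5 -2; 5 6| = 4·(30 − (-10)) = 160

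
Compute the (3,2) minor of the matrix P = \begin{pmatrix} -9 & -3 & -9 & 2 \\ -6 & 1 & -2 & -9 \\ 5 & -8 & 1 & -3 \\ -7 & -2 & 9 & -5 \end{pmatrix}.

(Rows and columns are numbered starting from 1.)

Delete row 3 and column 2; the remaining 3×3 submatrix is [-9 -9 2; -6 -2 -9; -7 9 -5].
Its determinant is -1252.

-1252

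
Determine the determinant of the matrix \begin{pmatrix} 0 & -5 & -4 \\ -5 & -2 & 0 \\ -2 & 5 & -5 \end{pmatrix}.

241

Expand along column 1:
  − (-5) · |-5 -4; 5 -5| = −(-5)·(25 − (-20)) = 225
  + (-2) · |-5 -4; -2 0| = (-2)·(0 − 8) = 16
Sum: (225) + (16) = 241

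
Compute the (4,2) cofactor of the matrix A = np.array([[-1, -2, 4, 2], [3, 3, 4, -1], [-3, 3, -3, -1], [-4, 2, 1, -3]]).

Delete row 4 and column 2; the remaining 3×3 submatrix is [-1 4 2; 3 4 -1; -3 -3 -1].
Its determinant is 37.
The cofactor carries sign (−1)^(4+2) = +1, so C_{4,2} = +(37) = 37.

37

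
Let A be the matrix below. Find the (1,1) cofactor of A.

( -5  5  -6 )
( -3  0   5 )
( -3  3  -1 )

-15

Delete row 1 and column 1; the remaining 2×2 submatrix is [0 5; 3 -1].
Its determinant is 0·(-1) − 5·3 = -15.
The cofactor carries sign (−1)^(1+1) = +1, so C_{1,1} = +(-15) = -15.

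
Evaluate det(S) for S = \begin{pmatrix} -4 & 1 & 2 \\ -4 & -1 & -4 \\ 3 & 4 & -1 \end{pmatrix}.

Expand along row 1:
  + (-4) · |-1 -4; 4 -1| = (-4)·(1 − (-16)) = -68
  − 1 · |-4 -4; 3 -1| = −1·(4 − (-12)) = -16
  + 2 · |-4 -1; 3 4| = 2·(-16 − (-3)) = -26
Sum: (-68) + (-16) + (-26) = -110

-110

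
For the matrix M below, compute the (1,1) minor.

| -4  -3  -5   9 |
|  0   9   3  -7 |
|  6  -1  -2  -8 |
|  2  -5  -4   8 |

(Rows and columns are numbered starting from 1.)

Delete row 1 and column 1; the remaining 3×3 submatrix is [9 3 -7; -1 -2 -8; -5 -4 8].
Its determinant is -246.

The minor is -246.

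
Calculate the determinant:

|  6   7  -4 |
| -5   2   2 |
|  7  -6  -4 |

Expand along row 1:
  + 6 · |2 2; -6 -4| = 6·(-8 − (-12)) = 24
  − 7 · |-5 2; 7 -4| = −7·(20 − 14) = -42
  + (-4) · |-5 2; 7 -6| = (-4)·(30 − 14) = -64
Sum: (24) + (-42) + (-64) = -82

-82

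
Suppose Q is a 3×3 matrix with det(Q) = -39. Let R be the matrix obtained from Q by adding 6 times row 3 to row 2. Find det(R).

-39

Adding a multiple of one row to another leaves the determinant unchanged.
det(R) = (1)·(-39) = -39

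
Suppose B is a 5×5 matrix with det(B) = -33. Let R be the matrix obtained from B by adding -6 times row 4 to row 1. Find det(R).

Adding a multiple of one row to another leaves the determinant unchanged.
det(R) = (1)·(-33) = -33

The determinant is -33.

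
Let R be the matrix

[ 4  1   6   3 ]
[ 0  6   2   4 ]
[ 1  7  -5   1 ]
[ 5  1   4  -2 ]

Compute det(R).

Expand along row 2 (it has 1 zero):
  + (6) · M_22   where M_22 = det([4 6 3; 1 -5 1; 5 4 -2]) = 153
  − (2) · M_23   where M_23 = det([4 1 3; 1 7 1; 5 1 -2]) = -155
  + (4) · M_24   where M_24 = det([4 1 6; 1 7 -5; 5 1 4]) = -101
det = (+1)·(6)·(153) + (-1)·(2)·(-155) + (+1)·(4)·(-101) = 824

det(R) = 824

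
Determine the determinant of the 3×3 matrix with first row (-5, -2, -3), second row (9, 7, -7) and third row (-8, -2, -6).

Expand along column 1:
  + (-5) · |7 -7; -2 -6| = (-5)·(-42 − 14) = 280
  − 9 · |-2 -3; -2 -6| = −9·(12 − 6) = -54
  + (-8) · |-2 -3; 7 -7| = (-8)·(14 − (-21)) = -280
Sum: (280) + (-54) + (-280) = -54

-54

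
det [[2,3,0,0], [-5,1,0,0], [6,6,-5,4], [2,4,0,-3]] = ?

The determinant is 255.

The matrix is block lower-triangular with a 2×2 block and a 2×2 block on the diagonal, so its determinant equals the product of the determinants of the diagonal blocks.
det of the 2×2 block = 17
det of the 2×2 block = 15
det = (17)·(15) = 255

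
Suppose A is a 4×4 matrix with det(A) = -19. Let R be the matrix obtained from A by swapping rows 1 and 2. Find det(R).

Swapping two rows multiplies the determinant by −1.
det(R) = (-1)·(-19) = 19

The determinant is 19.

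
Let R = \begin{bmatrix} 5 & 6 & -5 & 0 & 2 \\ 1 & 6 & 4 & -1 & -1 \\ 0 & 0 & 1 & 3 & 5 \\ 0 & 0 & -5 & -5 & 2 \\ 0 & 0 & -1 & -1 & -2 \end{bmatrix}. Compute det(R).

R is block upper-triangular with a 2×2 block and a 3×3 block on the diagonal, so its determinant equals the product of the determinants of the diagonal blocks.
det of the 2×2 block = 24
det of the 3×3 block = -24
det = (24)·(-24) = -576

det(R) = -576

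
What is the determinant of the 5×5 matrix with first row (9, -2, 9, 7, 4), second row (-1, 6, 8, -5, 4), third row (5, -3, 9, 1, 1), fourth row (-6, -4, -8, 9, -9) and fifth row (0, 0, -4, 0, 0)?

The determinant is -1512.

Expand along row 5 (it has 4 zeros):
  + (-4) · M_53   where M_53 = det([9 -2 7 4; -1 6 -5 4; 5 -3 1 1; -6 -4 9 -9]) = 378
det = (+1)·(-4)·(378) = -1512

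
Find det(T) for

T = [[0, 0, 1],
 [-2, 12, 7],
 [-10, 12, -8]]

The determinant is 96.

Expand along row 1:
  + 1 · |-2 12; -10 12| = 1·(-24 − (-120)) = 96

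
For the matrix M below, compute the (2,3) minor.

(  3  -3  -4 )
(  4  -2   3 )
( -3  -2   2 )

Delete row 2 and column 3; the remaining 2×2 submatrix is [3 -3; -3 -2].
Its determinant is 3·(-2) − (-3)·(-3) = -15.

-15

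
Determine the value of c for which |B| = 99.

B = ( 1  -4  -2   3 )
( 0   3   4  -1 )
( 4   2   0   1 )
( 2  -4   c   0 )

Expanding along the row containing c, det(B) is linear in c: det(B) = (15)·c + (204).
Set (15)·c + (204) = 99  ⇒  (15)·c = -105  ⇒  c = -7.

-7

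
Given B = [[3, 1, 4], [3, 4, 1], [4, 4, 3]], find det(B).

det(B) = 3

Expand along column 1:
  + 3 · |4 1; 4 3| = 3·(12 − 4) = 24
  − 3 · |1 4; 4 3| = −3·(3 − 16) = 39
  + 4 · |1 4; 4 1| = 4·(1 − 16) = -60
Sum: (24) + (39) + (-60) = 3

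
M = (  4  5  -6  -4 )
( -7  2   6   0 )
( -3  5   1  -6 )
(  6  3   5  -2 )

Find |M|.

det(M) = 1728

Expand along row 2 (it has 1 zero):
  − (-7) · M_21   where M_21 = det([5 -6 -4; 5 1 -6; 3 5 -2]) = 100
  + (2) · M_22   where M_22 = det([4 -6 -4; -3 1 -6; 6 5 -2]) = 448
  − (6) · M_23   where M_23 = det([4 5 -4; -3 5 -6; 6 3 -2]) = -22
det = (-1)·(-7)·(100) + (+1)·(2)·(448) + (-1)·(6)·(-22) = 1728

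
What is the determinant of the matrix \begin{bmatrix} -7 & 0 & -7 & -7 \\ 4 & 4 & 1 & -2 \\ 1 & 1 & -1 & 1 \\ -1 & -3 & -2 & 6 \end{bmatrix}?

-49

Expand along row 1 (it has 1 zero):
  + (-7) · M_11   where M_11 = det([4 1 -2; 1 -1 1; -3 -2 6]) = -15
  + (-7) · M_13   where M_13 = det([4 4 -2; 1 1 1; -1 -3 6]) = 12
  − (-7) · M_14   where M_14 = det([4 4 1; 1 1 -1; -1 -3 -2]) = -10
det = (+1)·(-7)·(-15) + (+1)·(-7)·(12) + (-1)·(-7)·(-10) = -49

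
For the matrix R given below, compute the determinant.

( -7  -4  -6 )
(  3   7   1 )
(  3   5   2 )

Expand along row 1:
  + (-7) · |7 1; 5 2| = (-7)·(14 − 5) = -63
  − (-4) · |3 1; 3 2| = −(-4)·(6 − 3) = 12
  + (-6) · |3 7; 3 5| = (-6)·(15 − 21) = 36
Sum: (-63) + (12) + (36) = -15

det(R) = -15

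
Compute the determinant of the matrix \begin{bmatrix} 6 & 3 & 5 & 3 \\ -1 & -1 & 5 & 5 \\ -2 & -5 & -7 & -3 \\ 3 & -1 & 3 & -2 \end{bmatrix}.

-880

Expand along row 1:
  + (6) · M_11   where M_11 = det([-1 5 5; -5 -7 -3; -1 3 -2]) = -168
  − (3) · M_12   where M_12 = det([-1 5 5; -2 -7 -3; 3 3 -2]) = -13
  + (5) · M_13   where M_13 = det([-1 -1 5; -2 -5 -3; 3 -1 -2]) = 91
  − (3) · M_14   where M_14 = det([-1 -1 5; -2 -5 -7; 3 -1 3]) = 122
det = (+1)·(6)·(-168) + (-1)·(3)·(-13) + (+1)·(5)·(91) + (-1)·(3)·(122) = -880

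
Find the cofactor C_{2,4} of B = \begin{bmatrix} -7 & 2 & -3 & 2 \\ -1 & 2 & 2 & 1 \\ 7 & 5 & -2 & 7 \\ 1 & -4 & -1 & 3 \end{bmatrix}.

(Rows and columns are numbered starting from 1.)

Delete row 2 and column 4; the remaining 3×3 submatrix is [-7 2 -3; 7 5 -2; 1 -4 -1].
Its determinant is 200.
The cofactor carries sign (−1)^(2+4) = +1, so C_{2,4} = +(200) = 200.

The cofactor is 200.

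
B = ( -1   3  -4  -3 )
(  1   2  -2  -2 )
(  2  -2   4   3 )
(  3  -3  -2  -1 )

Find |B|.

-18

Expand along row 1:
  + (-1) · M_11   where M_11 = det([2 -2 -2; -2 4 3; -3 -2 -1]) = -6
  − (3) · M_12   where M_12 = det([1 -2 -2; 2 4 3; 3 -2 -1]) = 12
  + (-4) · M_13   where M_13 = det([1 2 -2; 2 -2 3; 3 -3 -1]) = 33
  − (-3) · M_14   where M_14 = det([1 2 -2; 2 -2 4; 3 -3 -2]) = 48
det = (+1)·(-1)·(-6) + (-1)·(3)·(12) + (+1)·(-4)·(33) + (-1)·(-3)·(48) = -18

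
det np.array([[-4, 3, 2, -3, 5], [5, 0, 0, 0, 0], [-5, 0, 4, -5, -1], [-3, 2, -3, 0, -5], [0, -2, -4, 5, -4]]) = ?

Expand along row 2 (it has 4 zeros):
  − (5) · M_21   where M_21 = det([3 2 -3 5; 0 4 -5 -1; 2 -3 0 -5; -2 -4 5 -4]) = 17
det = (-1)·(5)·(17) = -85

-85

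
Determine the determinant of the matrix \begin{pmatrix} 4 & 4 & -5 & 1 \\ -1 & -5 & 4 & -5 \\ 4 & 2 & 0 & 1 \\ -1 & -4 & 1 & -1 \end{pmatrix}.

Expand along row 3 (it has 1 zero):
  + (4) · M_31   where M_31 = det([4 -5 1; -5 4 -5; -4 1 -1]) = -60
  − (2) · M_32   where M_32 = det([4 -5 1; -1 4 -5; -1 1 -1]) = -13
  − (1) · M_34   where M_34 = det([4 4 -5; -1 -5 4; -1 -4 1]) = 37
det = (+1)·(4)·(-60) + (-1)·(2)·(-13) + (-1)·(1)·(37) = -251

-251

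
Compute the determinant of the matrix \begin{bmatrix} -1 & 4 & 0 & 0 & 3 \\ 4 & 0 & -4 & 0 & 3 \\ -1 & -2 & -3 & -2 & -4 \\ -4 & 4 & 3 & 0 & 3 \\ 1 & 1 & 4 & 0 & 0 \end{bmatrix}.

378

Expand along column 4 (it has 4 zeros):
  − (-2) · M_34   where M_34 = det([-1 4 0 3; 4 0 -4 3; -4 4 3 3; 1 1 4 0]) = 189
det = (-1)·(-2)·(189) = 378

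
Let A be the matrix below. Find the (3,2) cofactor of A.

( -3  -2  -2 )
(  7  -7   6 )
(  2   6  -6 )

Delete row 3 and column 2; the remaining 2×2 submatrix is [-3 -2; 7 6].
Its determinant is (-3)·6 − (-2)·7 = -4.
The cofactor carries sign (−1)^(3+2) = −1, so C_{3,2} = −(-4) = 4.

4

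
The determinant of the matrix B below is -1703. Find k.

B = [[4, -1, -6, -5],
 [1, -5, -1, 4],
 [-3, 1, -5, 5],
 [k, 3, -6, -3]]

-5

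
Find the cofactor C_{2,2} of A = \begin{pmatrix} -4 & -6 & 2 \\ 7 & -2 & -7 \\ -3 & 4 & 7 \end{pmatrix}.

-22

Delete row 2 and column 2; the remaining 2×2 submatrix is [-4 2; -3 7].
Its determinant is (-4)·7 − 2·(-3) = -22.
The cofactor carries sign (−1)^(2+2) = +1, so C_{2,2} = +(-22) = -22.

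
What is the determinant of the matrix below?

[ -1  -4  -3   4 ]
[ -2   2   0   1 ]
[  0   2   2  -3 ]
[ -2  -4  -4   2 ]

Expand along row 2 (it has 1 zero):
  − (-2) · M_21   where M_21 = det([-4 -3 4; 2 2 -3; -4 -4 2]) = 8
  + (2) · M_22   where M_22 = det([-1 -3 4; 0 2 -3; -2 -4 2]) = 6
  + (1) · M_24   where M_24 = det([-1 -4 -3; 0 2 2; -2 -4 -4]) = 4
det = (-1)·(-2)·(8) + (+1)·(2)·(6) + (+1)·(1)·(4) = 32

32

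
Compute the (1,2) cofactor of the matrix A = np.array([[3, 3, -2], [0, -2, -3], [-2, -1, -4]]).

6

Delete row 1 and column 2; the remaining 2×2 submatrix is [0 -3; -2 -4].
Its determinant is 0·(-4) − (-3)·(-2) = -6.
The cofactor carries sign (−1)^(1+2) = −1, so C_{1,2} = −(-6) = 6.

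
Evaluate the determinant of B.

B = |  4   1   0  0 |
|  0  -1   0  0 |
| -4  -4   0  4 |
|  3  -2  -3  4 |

B is block lower-triangular with a 2×2 block and a 2×2 block on the diagonal, so its determinant equals the product of the determinants of the diagonal blocks.
det of the 2×2 block = -4
det of the 2×2 block = 12
det = (-4)·(12) = -48

-48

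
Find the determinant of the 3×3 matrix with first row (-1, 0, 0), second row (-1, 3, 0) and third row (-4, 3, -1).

3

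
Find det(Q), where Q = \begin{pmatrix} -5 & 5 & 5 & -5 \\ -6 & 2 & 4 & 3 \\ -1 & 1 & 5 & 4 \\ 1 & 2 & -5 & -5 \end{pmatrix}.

Expand along row 1:
  + (-5) · M_11   where M_11 = det([2 4 3; 1 5 4; 2 -5 -5]) = -3
  − (5) · M_12   where M_12 = det([-6 4 3; -1 5 4; 1 -5 -5]) = 26
  + (5) · M_13   where M_13 = det([-6 2 3; -1 1 4; 1 2 -5]) = 67
  − (-5) · M_14   where M_14 = det([-6 2 4; -1 1 5; 1 2 -5]) = 78
det = (+1)·(-5)·(-3) + (-1)·(5)·(26) + (+1)·(5)·(67) + (-1)·(-5)·(78) = 610

det(Q) = 610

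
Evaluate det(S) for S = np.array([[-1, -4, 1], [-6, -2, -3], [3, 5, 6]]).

-135

Expand along column 1:
  + (-1) · |-2 -3; 5 6| = (-1)·(-12 − (-15)) = -3
  − (-6) · |-4 1; 5 6| = −(-6)·(-24 − 5) = -174
  + 3 · |-4 1; -2 -3| = 3·(12 − (-2)) = 42
Sum: (-3) + (-174) + (42) = -135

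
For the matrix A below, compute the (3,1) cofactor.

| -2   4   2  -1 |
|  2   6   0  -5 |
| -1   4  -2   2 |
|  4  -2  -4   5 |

-96

Delete row 3 and column 1; the remaining 3×3 submatrix is [4 2 -1; 6 0 -5; -2 -4 5].
Its determinant is -96.
The cofactor carries sign (−1)^(3+1) = +1, so C_{3,1} = +(-96) = -96.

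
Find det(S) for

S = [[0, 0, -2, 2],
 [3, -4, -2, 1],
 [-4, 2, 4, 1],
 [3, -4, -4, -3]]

|S| = -120

Expand along row 1 (it has 2 zeros):
  + (-2) · M_13   where M_13 = det([3 -4 1; -4 2 1; 3 -4 -3]) = 40
  − (2) · M_14   where M_14 = det([3 -4 -2; -4 2 4; 3 -4 -4]) = 20
det = (+1)·(-2)·(40) + (-1)·(2)·(20) = -120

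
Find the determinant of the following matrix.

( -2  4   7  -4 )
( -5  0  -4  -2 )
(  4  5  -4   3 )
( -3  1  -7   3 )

The determinant is -1066.

Expand along row 2 (it has 1 zero):
  − (-5) · M_21   where M_21 = det([4 7 -4; 5 -4 3; 1 -7 3]) = 76
  − (-4) · M_23   where M_23 = det([-2 4 -4; 4 5 3; -3 1 3]) = -184
  + (-2) · M_24   where M_24 = det([-2 4 7; 4 5 -4; -3 1 -7]) = 355
det = (-1)·(-5)·(76) + (-1)·(-4)·(-184) + (+1)·(-2)·(355) = -1066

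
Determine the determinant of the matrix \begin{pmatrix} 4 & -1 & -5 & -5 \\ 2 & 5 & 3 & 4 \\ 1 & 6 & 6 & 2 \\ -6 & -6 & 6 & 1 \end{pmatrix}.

The determinant is 598.

Expand along row 1:
  + (4) · M_11   where M_11 = det([5 3 4; 6 6 2; -6 6 1]) = 204
  − (-1) · M_12   where M_12 = det([2 3 4; 1 6 2; -6 6 1]) = 117
  + (-5) · M_13   where M_13 = det([2 5 4; 1 6 2; -6 -6 1]) = 91
  − (-5) · M_14   where M_14 = det([2 5 3; 1 6 6; -6 -6 6]) = 24
det = (+1)·(4)·(204) + (-1)·(-1)·(117) + (+1)·(-5)·(91) + (-1)·(-5)·(24) = 598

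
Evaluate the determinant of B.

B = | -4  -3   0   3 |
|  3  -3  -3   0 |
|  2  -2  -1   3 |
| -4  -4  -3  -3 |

Expand along row 1 (it has 1 zero):
  + (-4) · M_11   where M_11 = det([-3 -3 0; -2 -1 3; -4 -3 -3]) = 18
  − (-3) · M_12   where M_12 = det([3 -3 0; 2 -1 3; -4 -3 -3]) = 54
  − (3) · M_14   where M_14 = det([3 -3 -3; 2 -2 -1; -4 -4 -3]) = 24
det = (+1)·(-4)·(18) + (-1)·(-3)·(54) + (-1)·(3)·(24) = 18

The determinant is 18.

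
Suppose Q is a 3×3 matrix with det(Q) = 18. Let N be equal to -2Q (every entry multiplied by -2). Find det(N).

-144

For a 3×3 matrix, det(-2Q) = (-2)^3·det(Q) = -8·det(Q).
det(N) = (-8)·(18) = -144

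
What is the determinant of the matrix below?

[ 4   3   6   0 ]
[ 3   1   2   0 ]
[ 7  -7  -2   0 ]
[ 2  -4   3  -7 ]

Expand along column 4 (it has 3 zeros):
  + (-7) · M_44   where M_44 = det([4 3 6; 3 1 2; 7 -7 -2]) = -60
det = (+1)·(-7)·(-60) = 420

420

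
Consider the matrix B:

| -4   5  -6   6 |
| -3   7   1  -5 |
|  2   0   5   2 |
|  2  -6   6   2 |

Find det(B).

1276

Expand along row 3 (it has 1 zero):
  + (2) · M_31   where M_31 = det([5 -6 6; 7 1 -5; -6 6 2]) = 352
  + (5) · M_33   where M_33 = det([-4 5 6; -3 7 -5; 2 -6 2]) = 68
  − (2) · M_34   where M_34 = det([-4 5 -6; -3 7 1; 2 -6 6]) = -116
det = (+1)·(2)·(352) + (+1)·(5)·(68) + (-1)·(2)·(-116) = 1276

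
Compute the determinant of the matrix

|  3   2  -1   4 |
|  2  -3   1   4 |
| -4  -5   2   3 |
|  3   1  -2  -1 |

The determinant is -153.

Expand along row 1:
  + (3) · M_11   where M_11 = det([-3 1 4; -5 2 3; 1 -2 -1]) = 18
  − (2) · M_12   where M_12 = det([2 1 4; -4 2 3; 3 -2 -1]) = 21
  + (-1) · M_13   where M_13 = det([2 -3 4; -4 -5 3; 3 1 -1]) = 33
  − (4) · M_14   where M_14 = det([2 -3 1; -4 -5 2; 3 1 -2]) = 33
det = (+1)·(3)·(18) + (-1)·(2)·(21) + (+1)·(-1)·(33) + (-1)·(4)·(33) = -153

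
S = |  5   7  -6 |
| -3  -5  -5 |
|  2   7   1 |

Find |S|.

The determinant is 167.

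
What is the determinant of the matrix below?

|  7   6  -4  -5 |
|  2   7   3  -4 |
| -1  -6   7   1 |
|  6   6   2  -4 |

The determinant is 662.

Expand along row 1:
  + (7) · M_11   where M_11 = det([7 3 -4; -6 7 1; 6 2 -4]) = -48
  − (6) · M_12   where M_12 = det([2 3 -4; -1 7 1; 6 2 -4]) = 122
  + (-4) · M_13   where M_13 = det([2 7 -4; -1 -6 1; 6 6 -4]) = -70
  − (-5) · M_14   where M_14 = det([2 7 3; -1 -6 7; 6 6 2]) = 290
det = (+1)·(7)·(-48) + (-1)·(6)·(122) + (+1)·(-4)·(-70) + (-1)·(-5)·(290) = 662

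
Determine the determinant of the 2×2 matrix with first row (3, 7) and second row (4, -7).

-49

det = 3·(-7) − 7·4 = -21 − 28 = -49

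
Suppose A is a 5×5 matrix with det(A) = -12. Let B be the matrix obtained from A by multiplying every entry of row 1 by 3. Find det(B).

det(B) = -36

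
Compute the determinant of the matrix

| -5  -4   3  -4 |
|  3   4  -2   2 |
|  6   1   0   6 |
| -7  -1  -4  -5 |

Expand along row 3 (it has 1 zero):
  + (6) · M_31   where M_31 = det([-4 3 -4; 4 -2 2; -1 -4 -5]) = 54
  − (1) · M_32   where M_32 = det([-5 3 -4; 3 -2 2; -7 -4 -5]) = 17
  − (6) · M_34   where M_34 = det([-5 -4 3; 3 4 -2; -7 -1 -4]) = 61
det = (+1)·(6)·(54) + (-1)·(1)·(17) + (-1)·(6)·(61) = -59

-59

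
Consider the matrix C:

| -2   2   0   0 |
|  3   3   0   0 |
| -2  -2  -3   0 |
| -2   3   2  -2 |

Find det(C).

|C| = -72

C is block lower-triangular with a 2×2 block and a 2×2 block on the diagonal, so its determinant equals the product of the determinants of the diagonal blocks.
det of the 2×2 block = -12
det of the 2×2 block = 6
det = (-12)·(6) = -72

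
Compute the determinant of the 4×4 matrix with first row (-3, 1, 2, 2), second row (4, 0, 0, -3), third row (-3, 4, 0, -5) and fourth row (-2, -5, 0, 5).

The determinant is -178.

Expand along column 3 (it has 3 zeros):
  + (2) · M_13   where M_13 = det([4 0 -3; -3 4 -5; -2 -5 5]) = -89
det = (+1)·(2)·(-89) = -178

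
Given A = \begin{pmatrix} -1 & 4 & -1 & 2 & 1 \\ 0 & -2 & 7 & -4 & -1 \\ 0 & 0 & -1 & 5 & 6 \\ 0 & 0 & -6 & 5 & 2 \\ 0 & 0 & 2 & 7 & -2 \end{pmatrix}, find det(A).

-656

A is block upper-triangular with a 2×2 block and a 3×3 block on the diagonal, so its determinant equals the product of the determinants of the diagonal blocks.
det of the 2×2 block = 2
det of the 3×3 block = -328
det = (2)·(-328) = -656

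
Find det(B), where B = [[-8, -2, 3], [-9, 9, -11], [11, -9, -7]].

det(B) = 1610

Expand along column 1:
  + (-8) · |9 -11; -9 -7| = (-8)·(-63 − 99) = 1296
  − (-9) · |-2 3; -9 -7| = −(-9)·(14 − (-27)) = 369
  + 11 · |-2 3; 9 -11| = 11·(22 − 27) = -55
Sum: (1296) + (369) + (-55) = 1610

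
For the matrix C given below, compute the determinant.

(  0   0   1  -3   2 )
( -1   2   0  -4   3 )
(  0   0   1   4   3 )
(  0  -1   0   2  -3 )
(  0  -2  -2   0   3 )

det(C) = -101

Expand along column 1 (it has 4 zeros):
  − (-1) · M_21   where M_21 = det([0 1 -3 2; 0 1 4 3; -1 0 2 -3; -2 -2 0 3]) = -101
det = (-1)·(-1)·(-101) = -101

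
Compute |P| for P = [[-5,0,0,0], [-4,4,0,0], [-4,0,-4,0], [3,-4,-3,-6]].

The determinant is -480.

P is lower triangular, so det(P) is the product of the diagonal entries:
det = (-5) · (4) · (-4) · (-6) = -480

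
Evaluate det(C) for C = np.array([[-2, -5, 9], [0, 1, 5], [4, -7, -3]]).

Expand along row 2:
  + 1 · |-2 9; 4 -3| = 1·(6 − 36) = -30
  − 5 · |-2 -5; 4 -7| = −5·(14 − (-20)) = -170
Sum: (-30) + (-170) = -200

-200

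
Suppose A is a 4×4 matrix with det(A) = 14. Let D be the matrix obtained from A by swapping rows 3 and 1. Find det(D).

Swapping two rows multiplies the determinant by −1.
det(D) = (-1)·(14) = -14

-14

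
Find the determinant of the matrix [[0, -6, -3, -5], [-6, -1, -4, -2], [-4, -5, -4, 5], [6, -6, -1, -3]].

The determinant is -562.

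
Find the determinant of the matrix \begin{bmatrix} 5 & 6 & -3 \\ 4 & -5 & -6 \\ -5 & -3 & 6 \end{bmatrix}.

Expand along row 1:
  + 5 · |-5 -6; -3 6| = 5·(-30 − 18) = -240
  − 6 · |4 -6; -5 6| = −6·(24 − 30) = 36
  + (-3) · |4 -5; -5 -3| = (-3)·(-12 − 25) = 111
Sum: (-240) + (36) + (111) = -93

-93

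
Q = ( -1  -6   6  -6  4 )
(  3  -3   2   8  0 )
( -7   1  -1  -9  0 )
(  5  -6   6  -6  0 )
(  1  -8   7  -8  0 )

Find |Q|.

Expand along column 5 (it has 4 zeros):
  + (4) · M_15   where M_15 = det([3 -3 2 8; -7 1 -1 -9; 5 -6 6 -6; 1 -8 7 -8]) = 37
det = (+1)·(4)·(37) = 148

The determinant is 148.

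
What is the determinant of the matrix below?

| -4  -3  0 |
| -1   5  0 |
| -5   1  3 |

-69

Expand along column 3:
  + 3 · |-4 -3; -1 5| = 3·(-20 − 3) = -69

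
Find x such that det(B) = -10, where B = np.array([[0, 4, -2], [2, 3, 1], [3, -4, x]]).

7

Expanding along the column containing x, det(B) is linear in x: det(B) = (-8)·x + (46).
Set (-8)·x + (46) = -10  ⇒  (-8)·x = -56  ⇒  x = 7.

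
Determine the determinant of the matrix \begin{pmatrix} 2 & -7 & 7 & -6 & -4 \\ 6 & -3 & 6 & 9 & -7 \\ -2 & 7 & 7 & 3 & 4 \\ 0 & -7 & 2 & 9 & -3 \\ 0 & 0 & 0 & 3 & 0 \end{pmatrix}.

1596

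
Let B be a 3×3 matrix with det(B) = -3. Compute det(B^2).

The determinant is 9.

det(B^2) = (det B)^2 = (-3)^2 = 9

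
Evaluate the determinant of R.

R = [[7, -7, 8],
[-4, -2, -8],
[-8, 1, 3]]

Expand along row 1:
  + 7 · |-2 -8; 1 3| = 7·(-6 − (-8)) = 14
  − (-7) · |-4 -8; -8 3| = −(-7)·(-12 − 64) = -532
  + 8 · |-4 -2; -8 1| = 8·(-4 − 16) = -160
Sum: (14) + (-532) + (-160) = -678

det(R) = -678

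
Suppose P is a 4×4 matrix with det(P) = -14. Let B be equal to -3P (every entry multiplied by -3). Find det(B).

For a 4×4 matrix, det(-3P) = (-3)^4·det(P) = 81·det(P).
det(B) = (81)·(-14) = -1134

The determinant is -1134.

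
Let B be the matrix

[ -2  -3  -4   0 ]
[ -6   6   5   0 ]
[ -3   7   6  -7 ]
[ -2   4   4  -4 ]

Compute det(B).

Expand along column 4 (it has 2 zeros):
  − (-7) · M_34   where M_34 = det([-2 -3 -4; -6 6 5; -2 4 4]) = -2
  + (-4) · M_44   where M_44 = det([-2 -3 -4; -6 6 5; -3 7 6]) = 31
det = (-1)·(-7)·(-2) + (+1)·(-4)·(31) = -138

-138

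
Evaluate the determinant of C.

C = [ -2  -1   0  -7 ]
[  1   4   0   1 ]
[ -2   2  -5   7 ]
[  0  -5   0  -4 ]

|C| = -265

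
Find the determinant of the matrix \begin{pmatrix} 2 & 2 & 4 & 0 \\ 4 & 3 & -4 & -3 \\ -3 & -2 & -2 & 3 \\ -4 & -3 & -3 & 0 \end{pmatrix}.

Expand along column 4 (it has 2 zeros):
  + (-3) · M_24   where M_24 = det([2 2 4; -3 -2 -2; -4 -3 -3]) = 2
  − (3) · M_34   where M_34 = det([2 2 4; 4 3 -4; -4 -3 -3]) = 14
det = (+1)·(-3)·(2) + (-1)·(3)·(14) = -48

-48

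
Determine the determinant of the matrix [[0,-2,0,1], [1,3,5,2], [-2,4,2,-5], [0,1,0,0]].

Expand along row 4 (it has 3 zeros):
  + (1) · M_42   where M_42 = det([0 0 1; 1 5 2; -2 2 -5]) = 12
det = (+1)·(1)·(12) = 12

12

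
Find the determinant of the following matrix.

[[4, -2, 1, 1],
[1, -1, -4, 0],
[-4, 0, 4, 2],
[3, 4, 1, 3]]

-350

Expand along row 2 (it has 1 zero):
  − (1) · M_21   where M_21 = det([-2 1 1; 0 4 2; 4 1 3]) = -28
  + (-1) · M_22   where M_22 = det([4 1 1; -4 4 2; 3 1 3]) = 42
  − (-4) · M_23   where M_23 = det([4 -2 1; -4 0 2; 3 4 3]) = -84
det = (-1)·(1)·(-28) + (+1)·(-1)·(42) + (-1)·(-4)·(-84) = -350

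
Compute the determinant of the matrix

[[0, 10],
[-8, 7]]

det = 0·7 − 10·(-8) = 0 − (-80) = 80

80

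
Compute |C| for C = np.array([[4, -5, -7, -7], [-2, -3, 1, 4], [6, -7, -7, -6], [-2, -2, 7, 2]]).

Expand along row 1:
  + (4) · M_11   where M_11 = det([-3 1 4; -7 -7 -6; -2 7 2]) = -310
  − (-5) · M_12   where M_12 = det([-2 1 4; 6 -7 -6; -2 7 2]) = 56
  + (-7) · M_13   where M_13 = det([-2 -3 4; 6 -7 -6; -2 -2 2]) = -52
  − (-7) · M_14   where M_14 = det([-2 -3 1; 6 -7 -7; -2 -2 7]) = 184
det = (+1)·(4)·(-310) + (-1)·(-5)·(56) + (+1)·(-7)·(-52) + (-1)·(-7)·(184) = 692

|C| = 692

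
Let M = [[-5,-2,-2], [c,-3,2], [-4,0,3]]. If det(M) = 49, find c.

c = -6

Expanding along the column containing c, det(M) is linear in c: det(M) = (6)·c + (85).
Set (6)·c + (85) = 49  ⇒  (6)·c = -36  ⇒  c = -6.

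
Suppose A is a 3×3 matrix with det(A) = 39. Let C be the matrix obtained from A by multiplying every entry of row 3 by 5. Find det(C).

195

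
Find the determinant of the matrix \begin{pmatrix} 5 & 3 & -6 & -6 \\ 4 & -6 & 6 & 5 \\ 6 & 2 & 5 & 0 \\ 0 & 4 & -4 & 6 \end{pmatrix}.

-4288

Expand along row 3 (it has 1 zero):
  + (6) · M_31   where M_31 = det([3 -6 -6; -6 6 5; 4 -4 6]) = -168
  − (2) · M_32   where M_32 = det([5 -6 -6; 4 6 5; 0 -4 6]) = 520
  + (5) · M_33   where M_33 = det([5 3 -6; 4 -6 5; 0 4 6]) = -448
det = (+1)·(6)·(-168) + (-1)·(2)·(520) + (+1)·(5)·(-448) = -4288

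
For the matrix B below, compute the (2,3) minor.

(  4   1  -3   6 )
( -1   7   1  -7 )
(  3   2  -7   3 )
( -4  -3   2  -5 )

Delete row 2 and column 3; the remaining 3×3 submatrix is [4 1 6; 3 2 3; -4 -3 -5].
Its determinant is -7.

-7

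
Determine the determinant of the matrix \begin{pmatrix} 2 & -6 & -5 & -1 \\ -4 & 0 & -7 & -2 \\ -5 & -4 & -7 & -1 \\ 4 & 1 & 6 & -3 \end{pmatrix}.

Expand along row 2 (it has 1 zero):
  − (-4) · M_21   where M_21 = det([-6 -5 -1; -4 -7 -1; 1 6 -3]) = -80
  − (-7) · M_23   where M_23 = det([2 -6 -1; -5 -4 -1; 4 1 -3]) = 129
  + (-2) · M_24   where M_24 = det([2 -6 -5; -5 -4 -7; 4 1 6]) = -101
det = (-1)·(-4)·(-80) + (-1)·(-7)·(129) + (+1)·(-2)·(-101) = 785

The determinant is 785.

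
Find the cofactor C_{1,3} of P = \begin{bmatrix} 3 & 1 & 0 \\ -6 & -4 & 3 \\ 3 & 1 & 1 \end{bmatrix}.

Delete row 1 and column 3; the remaining 2×2 submatrix is [-6 -4; 3 1].
Its determinant is (-6)·1 − (-4)·3 = 6.
The cofactor carries sign (−1)^(1+3) = +1, so C_{1,3} = +(6) = 6.

The cofactor is 6.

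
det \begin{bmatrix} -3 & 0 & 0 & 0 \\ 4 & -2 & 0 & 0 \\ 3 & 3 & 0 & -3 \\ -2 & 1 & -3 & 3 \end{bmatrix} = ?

-54

The matrix is block lower-triangular with a 2×2 block and a 2×2 block on the diagonal, so its determinant equals the product of the determinants of the diagonal blocks.
det of the 2×2 block = 6
det of the 2×2 block = -9
det = (6)·(-9) = -54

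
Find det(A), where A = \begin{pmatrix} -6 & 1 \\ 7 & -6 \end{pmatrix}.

det(A) = (-6)·(-6) − 1·7 = 36 − 7 = 29

det(A) = 29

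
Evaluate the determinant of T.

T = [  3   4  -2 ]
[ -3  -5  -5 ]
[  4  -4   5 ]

det(T) = -219

Expand along column 1:
  + 3 · |-5 -5; -4 5| = 3·(-25 − 20) = -135
  − (-3) · |4 -2; -4 5| = −(-3)·(20 − 8) = 36
  + 4 · |4 -2; -5 -5| = 4·(-20 − 10) = -120
Sum: (-135) + (36) + (-120) = -219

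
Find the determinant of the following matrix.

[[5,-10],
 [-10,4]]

-80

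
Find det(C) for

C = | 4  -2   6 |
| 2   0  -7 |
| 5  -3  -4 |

Expand along row 2:
  − 2 · |-2 6; -3 -4| = −2·(8 − (-18)) = -52
  − (-7) · |4 -2; 5 -3| = −(-7)·(-12 − (-10)) = -14
Sum: (-52) + (-14) = -66

-66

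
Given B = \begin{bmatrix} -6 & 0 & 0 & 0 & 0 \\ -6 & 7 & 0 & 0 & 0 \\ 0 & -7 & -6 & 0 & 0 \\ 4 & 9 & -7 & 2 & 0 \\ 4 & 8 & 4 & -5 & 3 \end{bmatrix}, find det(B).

B is lower triangular, so det(B) is the product of the diagonal entries:
det = (-6) · (7) · (-6) · (2) · (3) = 1512

The determinant is 1512.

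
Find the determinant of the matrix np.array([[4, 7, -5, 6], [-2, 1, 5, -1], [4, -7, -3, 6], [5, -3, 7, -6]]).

Expand along row 1:
  + (4) · M_11   where M_11 = det([1 5 -1; -7 -3 6; -3 7 -6]) = -266
  − (7) · M_12   where M_12 = det([-2 5 -1; 4 -3 6; 5 7 -6]) = 275
  + (-5) · M_13   where M_13 = det([-2 1 -1; 4 -7 6; 5 -3 -6]) = -89
  − (6) · M_14   where M_14 = det([-2 1 5; 4 -7 -3; 5 -3 7]) = 188
det = (+1)·(4)·(-266) + (-1)·(7)·(275) + (+1)·(-5)·(-89) + (-1)·(6)·(188) = -3672

-3672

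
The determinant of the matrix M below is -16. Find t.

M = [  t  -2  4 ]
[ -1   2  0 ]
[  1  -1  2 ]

Expanding along the column containing t, det(M) is linear in t: det(M) = (4)·t + (-8).
Set (4)·t + (-8) = -16  ⇒  (4)·t = -8  ⇒  t = -2.

t = -2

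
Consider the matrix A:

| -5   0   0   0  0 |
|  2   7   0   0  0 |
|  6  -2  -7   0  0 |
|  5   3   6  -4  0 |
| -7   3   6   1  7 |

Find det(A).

The determinant is -6860.

A is lower triangular, so det(A) is the product of the diagonal entries:
det = (-5) · (7) · (-7) · (-4) · (7) = -6860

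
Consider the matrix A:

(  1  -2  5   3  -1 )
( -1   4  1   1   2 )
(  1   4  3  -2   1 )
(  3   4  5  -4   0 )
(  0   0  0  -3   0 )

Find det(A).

Expand along row 5 (it has 4 zeros):
  − (-3) · M_54   where M_54 = det([1 -2 5 -1; -1 4 1 2; 1 4 3 1; 3 4 5 0]) = 0
det = (-1)·(-3)·(0) = 0

0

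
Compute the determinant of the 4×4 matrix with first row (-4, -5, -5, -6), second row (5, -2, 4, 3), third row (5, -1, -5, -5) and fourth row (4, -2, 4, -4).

The determinant is 2148.

Expand along row 1:
  + (-4) · M_11   where M_11 = det([-2 4 3; -1 -5 -5; -2 4 -4]) = -98
  − (-5) · M_12   where M_12 = det([5 4 3; 5 -5 -5; 4 4 -4]) = 320
  + (-5) · M_13   where M_13 = det([5 -2 3; 5 -1 -5; 4 -2 -4]) = -48
  − (-6) · M_14   where M_14 = det([5 -2 4; 5 -1 -5; 4 -2 4]) = -14
det = (+1)·(-4)·(-98) + (-1)·(-5)·(320) + (+1)·(-5)·(-48) + (-1)·(-6)·(-14) = 2148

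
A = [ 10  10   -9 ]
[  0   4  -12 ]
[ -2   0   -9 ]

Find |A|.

det(A) = -192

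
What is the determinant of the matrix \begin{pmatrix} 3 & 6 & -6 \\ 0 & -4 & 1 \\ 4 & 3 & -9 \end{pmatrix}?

Expand along column 1:
  + 3 · |-4 1; 3 -9| = 3·(36 − 3) = 99
  + 4 · |6 -6; -4 1| = 4·(6 − 24) = -72
Sum: (99) + (-72) = 27

27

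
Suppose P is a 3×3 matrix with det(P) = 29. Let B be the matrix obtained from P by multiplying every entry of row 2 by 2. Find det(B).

Scaling one row by 2 multiplies the determinant by 2.
det(B) = (2)·(29) = 58

58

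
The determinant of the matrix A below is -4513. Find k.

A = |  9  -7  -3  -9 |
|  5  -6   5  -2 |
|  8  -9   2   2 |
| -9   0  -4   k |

k = 4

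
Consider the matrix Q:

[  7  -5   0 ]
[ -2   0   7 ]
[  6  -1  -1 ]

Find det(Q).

-151

Expand along row 1:
  + 7 · |0 7; -1 -1| = 7·(0 − (-7)) = 49
  − (-5) · |-2 7; 6 -1| = −(-5)·(2 − 42) = -200
Sum: (49) + (-200) = -151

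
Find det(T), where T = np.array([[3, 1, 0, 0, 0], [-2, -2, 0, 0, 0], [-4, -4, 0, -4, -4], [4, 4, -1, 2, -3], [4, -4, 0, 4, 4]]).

0

T is block lower-triangular with a 2×2 block and a 3×3 block on the diagonal, so its determinant equals the product of the determinants of the diagonal blocks.
det of the 2×2 block = -4
det of the 3×3 block = 0
det = (-4)·(0) = 0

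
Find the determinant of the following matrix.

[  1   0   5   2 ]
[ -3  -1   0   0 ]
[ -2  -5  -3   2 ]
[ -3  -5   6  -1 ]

-404

Expand along row 2 (it has 2 zeros):
  − (-3) · M_21   where M_21 = det([0 5 2; -5 -3 2; -5 6 -1]) = -165
  + (-1) · M_22   where M_22 = det([1 5 2; -2 -3 2; -3 6 -1]) = -91
det = (-1)·(-3)·(-165) + (+1)·(-1)·(-91) = -404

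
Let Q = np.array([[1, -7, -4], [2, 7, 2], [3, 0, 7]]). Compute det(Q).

189

Expand along column 2:
  − (-7) · |2 2; 3 7| = −(-7)·(14 − 6) = 56
  + 7 · |1 -4; 3 7| = 7·(7 − (-12)) = 133
Sum: (56) + (133) = 189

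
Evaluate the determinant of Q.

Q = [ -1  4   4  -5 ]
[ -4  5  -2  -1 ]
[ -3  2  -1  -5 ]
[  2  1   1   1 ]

-216

Expand along row 1:
  + (-1) · M_11   where M_11 = det([5 -2 -1; 2 -1 -5; 1 1 1]) = 31
  − (4) · M_12   where M_12 = det([-4 -2 -1; -3 -1 -5; 2 1 1]) = -1
  + (4) · M_13   where M_13 = det([-4 5 -1; -3 2 -5; 2 1 1]) = -56
  − (-5) · M_14   where M_14 = det([-4 5 -2; -3 2 -1; 2 1 1]) = 7
det = (+1)·(-1)·(31) + (-1)·(4)·(-1) + (+1)·(4)·(-56) + (-1)·(-5)·(7) = -216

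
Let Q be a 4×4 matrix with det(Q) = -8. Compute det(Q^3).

det(Q^3) = (det Q)^3 = (-8)^3 = -512

-512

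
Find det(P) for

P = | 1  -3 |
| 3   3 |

det(P) = 1·3 − (-3)·3 = 3 − (-9) = 12

|P| = 12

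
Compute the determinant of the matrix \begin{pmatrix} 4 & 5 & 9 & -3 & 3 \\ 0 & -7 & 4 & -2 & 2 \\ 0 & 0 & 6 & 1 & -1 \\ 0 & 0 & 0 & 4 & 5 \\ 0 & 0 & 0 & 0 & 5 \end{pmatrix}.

-3360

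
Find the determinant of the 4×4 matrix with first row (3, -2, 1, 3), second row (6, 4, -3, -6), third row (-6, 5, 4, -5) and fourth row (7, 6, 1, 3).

Expand along row 1:
  + (3) · M_11   where M_11 = det([4 -3 -6; 5 4 -5; 6 1 3]) = 317
  − (-2) · M_12   where M_12 = det([6 -3 -6; -6 4 -5; 7 1 3]) = 357
  + (1) · M_13   where M_13 = det([6 4 -6; -6 5 -5; 7 6 3]) = 628
  − (3) · M_14   where M_14 = det([6 4 -3; -6 5 4; 7 6 1]) = 235
det = (+1)·(3)·(317) + (-1)·(-2)·(357) + (+1)·(1)·(628) + (-1)·(3)·(235) = 1588

1588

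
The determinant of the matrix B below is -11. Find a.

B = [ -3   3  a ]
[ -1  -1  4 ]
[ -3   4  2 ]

Expanding along the row containing a, det(B) is linear in a: det(B) = (-7)·a + (24).
Set (-7)·a + (24) = -11  ⇒  (-7)·a = -35  ⇒  a = 5.

5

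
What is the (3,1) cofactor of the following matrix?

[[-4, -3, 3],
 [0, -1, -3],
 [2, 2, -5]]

Delete row 3 and column 1; the remaining 2×2 submatrix is [-3 3; -1 -3].
Its determinant is (-3)·(-3) − 3·(-1) = 12.
The cofactor carries sign (−1)^(3+1) = +1, so C_{3,1} = +(12) = 12.

12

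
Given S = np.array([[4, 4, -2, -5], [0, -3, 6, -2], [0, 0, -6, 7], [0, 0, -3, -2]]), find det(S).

-396

S is block upper-triangular with a 2×2 block and a 2×2 block on the diagonal, so its determinant equals the product of the determinants of the diagonal blocks.
det of the 2×2 block = -12
det of the 2×2 block = 33
det = (-12)·(33) = -396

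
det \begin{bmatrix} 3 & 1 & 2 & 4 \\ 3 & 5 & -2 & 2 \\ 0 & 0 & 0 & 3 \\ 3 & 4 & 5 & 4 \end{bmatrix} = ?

-216

Expand along row 3 (it has 3 zeros):
  − (3) · M_34   where M_34 = det([3 1 2; 3 5 -2; 3 4 5]) = 72
det = (-1)·(3)·(72) = -216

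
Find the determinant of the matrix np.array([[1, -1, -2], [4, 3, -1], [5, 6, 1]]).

The determinant is 0.

Expand along column 1:
  + 1 · |3 -1; 6 1| = 1·(3 − (-6)) = 9
  − 4 · |-1 -2; 6 1| = −4·(-1 − (-12)) = -44
  + 5 · |-1 -2; 3 -1| = 5·(1 − (-6)) = 35
Sum: (9) + (-44) + (35) = 0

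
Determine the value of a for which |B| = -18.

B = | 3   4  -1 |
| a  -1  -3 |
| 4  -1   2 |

Expanding along the row containing a, det(B) is linear in a: det(B) = (-7)·a + (-67).
Set (-7)·a + (-67) = -18  ⇒  (-7)·a = 49  ⇒  a = -7.

-7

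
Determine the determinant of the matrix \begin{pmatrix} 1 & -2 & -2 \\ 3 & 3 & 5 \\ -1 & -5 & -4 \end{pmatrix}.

23

Expand along column 1:
  + 1 · |3 5; -5 -4| = 1·(-12 − (-25)) = 13
  − 3 · |-2 -2; -5 -4| = −3·(8 − 10) = 6
  + (-1) · |-2 -2; 3 5| = (-1)·(-10 − (-6)) = 4
Sum: (13) + (6) + (4) = 23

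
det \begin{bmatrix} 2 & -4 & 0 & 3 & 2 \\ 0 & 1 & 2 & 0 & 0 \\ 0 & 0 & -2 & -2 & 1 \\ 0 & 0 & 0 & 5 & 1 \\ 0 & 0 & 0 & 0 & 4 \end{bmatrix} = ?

The determinant is -80.

The matrix is upper triangular, so the determinant is the product of the diagonal entries:
det = (2) · (1) · (-2) · (5) · (4) = -80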